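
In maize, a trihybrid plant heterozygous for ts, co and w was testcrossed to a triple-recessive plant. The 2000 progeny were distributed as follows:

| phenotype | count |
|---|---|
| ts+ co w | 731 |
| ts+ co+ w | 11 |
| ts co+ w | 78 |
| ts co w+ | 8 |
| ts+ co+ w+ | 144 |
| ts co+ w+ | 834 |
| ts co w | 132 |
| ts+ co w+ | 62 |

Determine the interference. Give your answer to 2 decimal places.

The two most frequent reciprocal classes, ts+ co w and ts co+ w+, are the parental types, so the F1 was ts+ co w / ts co+ w+.
The two rarest classes, ts+ co+ w and ts co w+, are the double crossovers. Comparing them with the parentals, only the co allele has switched, so co is the middle locus and the order is ts – co – w.
ts–co: (276 + 19)/2000 = 0.1475; co–w: (140 + 19)/2000 = 0.0795.
Expected DCO frequency = 0.1475 × 0.0795 ≈ 0.01173; observed = 19/2000 ≈ 0.00950.
Coefficient of coincidence = 0.00950/0.01173 ≈ 0.81; interference = 1 − 0.81 = 0.19.

0.19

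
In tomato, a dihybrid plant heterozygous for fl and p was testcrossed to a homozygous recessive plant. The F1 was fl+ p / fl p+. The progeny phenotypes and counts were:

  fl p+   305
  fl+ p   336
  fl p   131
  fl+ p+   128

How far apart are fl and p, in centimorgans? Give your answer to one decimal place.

The recombinant classes are fl+ p+ and fl p: 128 + 131 = 259.
Recombination frequency = 259/900 = 0.2878 ≈ 28.8%, i.e. 28.8 centimorgans.

28.8 centimorgans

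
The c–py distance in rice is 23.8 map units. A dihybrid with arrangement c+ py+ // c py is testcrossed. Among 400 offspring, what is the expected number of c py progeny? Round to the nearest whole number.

152

A map distance of 23.8 map units corresponds to a recombination frequency of 0.238.
The F1 is c+ py+ / c py, so c py is a parental gamete class with expected frequency (1 − r)/2 = 0.762/2 = 0.3810.
Expected number = 0.3810 × 400 = 152.40 ≈ 152.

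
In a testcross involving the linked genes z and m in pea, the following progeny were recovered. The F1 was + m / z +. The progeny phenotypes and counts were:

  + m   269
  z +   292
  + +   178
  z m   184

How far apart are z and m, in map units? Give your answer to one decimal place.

39.2 map units

The recombinant classes are + + and z m: 178 + 184 = 362.
Recombination frequency = 362/923 = 0.3922 ≈ 39.2%, i.e. 39.2 map units.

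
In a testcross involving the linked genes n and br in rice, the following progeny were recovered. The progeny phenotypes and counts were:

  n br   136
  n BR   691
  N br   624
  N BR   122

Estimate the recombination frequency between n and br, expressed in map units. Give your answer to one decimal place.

The two most frequent classes, N br (624) and n BR (691), are the parental types, so the F1 was N br / n BR.
The recombinant classes are N BR and n br: 122 + 136 = 258.
Recombination frequency = 258/1573 = 0.1640 ≈ 16.4%, i.e. 16.4 map units.

16.4 map units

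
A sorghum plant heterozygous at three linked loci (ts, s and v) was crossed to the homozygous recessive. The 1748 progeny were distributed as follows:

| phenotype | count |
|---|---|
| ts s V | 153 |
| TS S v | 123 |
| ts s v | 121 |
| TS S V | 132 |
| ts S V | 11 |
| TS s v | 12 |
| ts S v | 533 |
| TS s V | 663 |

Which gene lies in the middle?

v

The two most frequent reciprocal classes, TS s V and ts S v, are the parental types, so the F1 was TS s V / ts S v.
The two rarest classes, TS s v and ts S V, are the double crossovers. Comparing them with the parentals, only the v allele has switched, so v is the middle locus and the order is ts – v – s.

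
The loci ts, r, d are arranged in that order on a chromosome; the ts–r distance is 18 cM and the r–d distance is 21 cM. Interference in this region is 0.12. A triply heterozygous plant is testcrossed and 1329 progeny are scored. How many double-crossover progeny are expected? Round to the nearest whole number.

44

Map distances give recombination frequencies of 0.180 and 0.210 for the two intervals.
With interference 0.12 (so coincidence = 0.88), expected double-crossover frequency = 0.180 × 0.210 × 0.88 = 0.03326.
Expected number = 0.03326 × 1329 = 44.21 ≈ 44.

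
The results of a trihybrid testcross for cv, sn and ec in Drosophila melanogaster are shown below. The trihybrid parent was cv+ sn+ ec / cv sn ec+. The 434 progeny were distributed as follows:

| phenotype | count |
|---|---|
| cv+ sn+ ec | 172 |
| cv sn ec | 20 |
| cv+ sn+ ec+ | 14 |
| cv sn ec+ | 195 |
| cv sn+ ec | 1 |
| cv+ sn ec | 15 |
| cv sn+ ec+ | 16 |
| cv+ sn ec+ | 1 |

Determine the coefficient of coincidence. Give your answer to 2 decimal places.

The two rarest classes, cv sn+ ec and cv+ sn ec+, are the double crossovers. Comparing them with the parentals, only the cv allele has switched, so cv is the middle locus and the order is ec – cv – sn.
ec–cv: (34 + 2)/434 = 0.0829; cv–sn: (31 + 2)/434 = 0.0760.
Expected DCO frequency = 0.0829 × 0.0760 ≈ 0.00630; observed = 2/434 ≈ 0.00461.
Coefficient of coincidence = 0.00461/0.00630 ≈ 0.73.

0.73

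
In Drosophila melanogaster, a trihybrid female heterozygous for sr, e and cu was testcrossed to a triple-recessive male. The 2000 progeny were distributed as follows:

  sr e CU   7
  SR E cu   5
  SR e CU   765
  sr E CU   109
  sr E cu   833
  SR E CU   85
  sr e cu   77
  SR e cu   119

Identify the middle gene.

The two most frequent reciprocal classes, SR e CU and sr E cu, are the parental types, so the F1 was SR e CU / sr E cu.
The two rarest classes, sr e CU and SR E cu, are the double crossovers. Comparing them with the parentals, only the sr allele has switched, so sr is the middle locus and the order is cu – sr – e.

sr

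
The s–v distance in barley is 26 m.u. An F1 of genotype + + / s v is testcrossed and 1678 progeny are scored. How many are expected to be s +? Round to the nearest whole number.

A map distance of 26 m.u. corresponds to a recombination frequency of 0.260.
The F1 is + + / s v, so s + is a recombinant gamete class with expected frequency r/2 = 0.260/2 = 0.1300.
Expected number = 0.1300 × 1678 = 218.14 ≈ 218.

218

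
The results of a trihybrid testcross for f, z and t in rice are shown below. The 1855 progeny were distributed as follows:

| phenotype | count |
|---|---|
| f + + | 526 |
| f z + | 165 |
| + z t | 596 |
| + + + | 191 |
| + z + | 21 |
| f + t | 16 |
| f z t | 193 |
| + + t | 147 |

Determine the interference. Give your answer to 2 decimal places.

0.53

The two most frequent reciprocal classes, + z t and f + +, are the parental types, so the F1 was + z t / f + +.
The two rarest classes, + z + and f + t, are the double crossovers. Comparing them with the parentals, only the t allele has switched, so t is the middle locus and the order is z – t – f.
z–t: (312 + 37)/1855 = 0.1881; t–f: (384 + 37)/1855 = 0.2270.
Expected DCO frequency = 0.1881 × 0.2270 ≈ 0.04270; observed = 37/1855 ≈ 0.01995.
Coefficient of coincidence = 0.01995/0.04270 ≈ 0.47; interference = 1 − 0.47 = 0.53.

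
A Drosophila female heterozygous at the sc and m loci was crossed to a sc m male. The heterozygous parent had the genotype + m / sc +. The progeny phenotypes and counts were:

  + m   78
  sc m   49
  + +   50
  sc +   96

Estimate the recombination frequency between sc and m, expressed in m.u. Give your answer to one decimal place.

36.3 m.u.

The recombinant classes are + + and sc m: 50 + 49 = 99.
Recombination frequency = 99/273 = 0.3626 ≈ 36.3%, i.e. 36.3 m.u.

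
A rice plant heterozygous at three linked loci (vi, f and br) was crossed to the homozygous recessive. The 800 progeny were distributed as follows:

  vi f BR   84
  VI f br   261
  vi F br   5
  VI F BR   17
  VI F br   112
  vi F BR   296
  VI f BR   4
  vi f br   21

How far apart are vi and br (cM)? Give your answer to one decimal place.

5.9 cM

The two most frequent reciprocal classes, VI f br and vi F BR, are the parental types, so the F1 was VI f br / vi F BR.
The two rarest classes, VI f BR and vi F br, are the double crossovers. Comparing them with the parentals, only the br allele has switched, so br is the middle locus and the order is f – br – vi.
Crossovers in the br–vi interval produce the single-crossover classes vi f br and VI F BR (21 + 17 = 38) plus the double crossovers (9).
RF(br–vi) = (38 + 9) / 800 = 47/800 = 0.0587 → 5.9 cM.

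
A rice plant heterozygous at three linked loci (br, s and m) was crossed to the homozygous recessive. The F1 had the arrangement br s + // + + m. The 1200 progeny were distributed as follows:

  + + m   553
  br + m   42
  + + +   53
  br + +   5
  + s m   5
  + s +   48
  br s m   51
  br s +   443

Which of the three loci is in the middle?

s

The two rarest classes, br + + and + s m, are the double crossovers. Comparing them with the parentals, only the s allele has switched, so s is the middle locus and the order is br – s – m.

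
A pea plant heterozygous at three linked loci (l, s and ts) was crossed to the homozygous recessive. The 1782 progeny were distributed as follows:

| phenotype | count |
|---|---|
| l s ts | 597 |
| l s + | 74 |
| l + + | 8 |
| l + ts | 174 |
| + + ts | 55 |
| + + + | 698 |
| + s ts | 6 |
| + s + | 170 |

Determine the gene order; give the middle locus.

The two most frequent reciprocal classes, l s ts and + + +, are the parental types, so the F1 was l s ts / + + +.
The two rarest classes, + s ts and l + +, are the double crossovers. Comparing them with the parentals, only the l allele has switched, so l is the middle locus and the order is ts – l – s.

l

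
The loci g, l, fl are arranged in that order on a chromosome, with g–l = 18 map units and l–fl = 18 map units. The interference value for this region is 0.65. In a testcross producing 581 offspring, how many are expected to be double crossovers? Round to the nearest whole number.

Map distances give recombination frequencies of 0.180 and 0.180 for the two intervals.
With interference 0.65 (so coincidence = 0.35), expected double-crossover frequency = 0.180 × 0.180 × 0.35 = 0.01134.
Expected number = 0.01134 × 581 = 6.59 ≈ 7.

7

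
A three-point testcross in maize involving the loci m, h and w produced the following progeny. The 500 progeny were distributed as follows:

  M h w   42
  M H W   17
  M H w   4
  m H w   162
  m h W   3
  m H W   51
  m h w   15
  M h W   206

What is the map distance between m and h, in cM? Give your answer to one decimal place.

7.8 cM

The two most frequent reciprocal classes, m H w and M h W, are the parental types, so the F1 was m H w / M h W.
The two rarest classes, M H w and m h W, are the double crossovers. Comparing them with the parentals, only the m allele has switched, so m is the middle locus and the order is w – m – h.
Crossovers in the m–h interval produce the single-crossover classes m h w and M H W (15 + 17 = 32) plus the double crossovers (7).
RF(m–h) = (32 + 7) / 500 = 39/500 = 0.0780 → 7.8 cM.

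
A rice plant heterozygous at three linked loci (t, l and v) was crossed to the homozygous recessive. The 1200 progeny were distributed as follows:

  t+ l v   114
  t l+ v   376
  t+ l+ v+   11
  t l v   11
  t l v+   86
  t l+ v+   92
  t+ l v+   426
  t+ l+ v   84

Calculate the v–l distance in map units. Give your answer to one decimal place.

19.0 map units

The two most frequent reciprocal classes, t+ l v+ and t l+ v, are the parental types, so the F1 was t+ l v+ / t l+ v.
The two rarest classes, t+ l+ v+ and t l v, are the double crossovers. Comparing them with the parentals, only the l allele has switched, so l is the middle locus and the order is t – l – v.
Crossovers in the l–v interval produce the single-crossover classes t+ l v and t l+ v+ (114 + 92 = 206) plus the double crossovers (22).
RF(l–v) = (206 + 22) / 1200 = 228/1200 = 0.1900 → 19.0 map units.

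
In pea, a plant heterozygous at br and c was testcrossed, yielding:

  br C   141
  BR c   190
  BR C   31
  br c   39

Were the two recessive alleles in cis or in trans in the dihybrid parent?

trans

The two most frequent classes are BR c (190) and br C (141); these are the parental (non-recombinant) types.
So the F1 carried BR c on one chromosome and br C on the other — the recessive alleles are on opposite chromosomes (trans / repulsion).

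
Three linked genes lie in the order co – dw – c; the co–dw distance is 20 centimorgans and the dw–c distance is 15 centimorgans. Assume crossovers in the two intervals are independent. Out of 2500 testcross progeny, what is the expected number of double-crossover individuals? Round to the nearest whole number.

Map distances give recombination frequencies of 0.200 and 0.150 for the two intervals.
With no interference, expected double-crossover frequency = 0.200 × 0.150 = 0.03000.
Expected number = 0.03000 × 2500 = 75.00 ≈ 75.

75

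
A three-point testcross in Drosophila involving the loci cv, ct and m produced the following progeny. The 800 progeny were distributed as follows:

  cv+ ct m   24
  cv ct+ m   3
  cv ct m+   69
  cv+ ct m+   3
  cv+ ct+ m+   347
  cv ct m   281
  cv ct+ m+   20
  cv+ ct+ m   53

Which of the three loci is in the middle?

ct

The two most frequent reciprocal classes, cv+ ct+ m+ and cv ct m, are the parental types, so the F1 was cv+ ct+ m+ / cv ct m.
The two rarest classes, cv+ ct m+ and cv ct+ m, are the double crossovers. Comparing them with the parentals, only the ct allele has switched, so ct is the middle locus and the order is m – ct – cv.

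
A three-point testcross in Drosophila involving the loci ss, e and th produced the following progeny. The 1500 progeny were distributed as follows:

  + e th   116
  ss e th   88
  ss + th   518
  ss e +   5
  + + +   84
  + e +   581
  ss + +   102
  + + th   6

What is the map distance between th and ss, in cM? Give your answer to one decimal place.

15.3 cM

The two most frequent reciprocal classes, + e + and ss + th, are the parental types, so the F1 was + e + / ss + th.
The two rarest classes, ss e + and + + th, are the double crossovers. Comparing them with the parentals, only the ss allele has switched, so ss is the middle locus and the order is th – ss – e.
Crossovers in the th–ss interval produce the single-crossover classes + e th and ss + + (116 + 102 = 218) plus the double crossovers (11).
RF(th–ss) = (218 + 11) / 1500 = 229/1500 = 0.1527 → 15.3 cM.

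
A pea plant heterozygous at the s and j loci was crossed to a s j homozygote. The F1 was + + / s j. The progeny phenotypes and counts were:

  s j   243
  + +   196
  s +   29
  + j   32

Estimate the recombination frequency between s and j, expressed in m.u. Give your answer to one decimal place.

12.2 m.u.

The recombinant classes are + j and s +: 32 + 29 = 61.
Recombination frequency = 61/500 = 0.1220 ≈ 12.2%, i.e. 12.2 m.u.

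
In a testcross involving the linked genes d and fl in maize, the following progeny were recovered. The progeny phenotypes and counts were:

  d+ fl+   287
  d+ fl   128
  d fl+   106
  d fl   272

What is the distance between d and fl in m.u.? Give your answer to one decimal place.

The two most frequent classes, d+ fl+ (287) and d fl (272), are the parental types, so the F1 was d+ fl+ / d fl.
The recombinant classes are d+ fl and d fl+: 128 + 106 = 234.
Recombination frequency = 234/793 = 0.2951 ≈ 29.5%, i.e. 29.5 m.u.

29.5 m.u.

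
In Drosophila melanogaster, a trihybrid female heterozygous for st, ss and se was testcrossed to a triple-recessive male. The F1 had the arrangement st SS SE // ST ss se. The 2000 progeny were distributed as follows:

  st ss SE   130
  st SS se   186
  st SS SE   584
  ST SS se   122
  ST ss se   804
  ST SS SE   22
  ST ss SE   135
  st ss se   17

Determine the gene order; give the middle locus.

The two rarest classes, ST SS SE and st ss se, are the double crossovers. Comparing them with the parentals, only the st allele has switched, so st is the middle locus and the order is se – st – ss.

st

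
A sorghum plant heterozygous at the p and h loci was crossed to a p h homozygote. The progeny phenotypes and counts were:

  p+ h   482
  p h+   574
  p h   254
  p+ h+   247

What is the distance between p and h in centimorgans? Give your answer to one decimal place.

32.2 centimorgans

The two most frequent classes, p+ h (482) and p h+ (574), are the parental types, so the F1 was p+ h / p h+.
The recombinant classes are p+ h+ and p h: 247 + 254 = 501.
Recombination frequency = 501/1557 = 0.3218 ≈ 32.2%, i.e. 32.2 centimorgans.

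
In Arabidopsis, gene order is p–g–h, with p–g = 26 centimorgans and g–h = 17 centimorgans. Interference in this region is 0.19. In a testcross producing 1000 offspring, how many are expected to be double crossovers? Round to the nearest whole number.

36

Map distances give recombination frequencies of 0.260 and 0.170 for the two intervals.
With interference 0.19 (so coincidence = 0.81), expected double-crossover frequency = 0.260 × 0.170 × 0.81 = 0.03580.
Expected number = 0.03580 × 1000 = 35.80 ≈ 36.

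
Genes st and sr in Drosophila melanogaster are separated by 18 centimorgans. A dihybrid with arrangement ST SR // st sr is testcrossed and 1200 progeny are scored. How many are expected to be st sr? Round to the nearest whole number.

A map distance of 18 centimorgans corresponds to a recombination frequency of 0.180.
The F1 is ST SR / st sr, so st sr is a parental gamete class with expected frequency (1 − r)/2 = 0.820/2 = 0.4100.
Expected number = 0.4100 × 1200 = 492.00 ≈ 492.

492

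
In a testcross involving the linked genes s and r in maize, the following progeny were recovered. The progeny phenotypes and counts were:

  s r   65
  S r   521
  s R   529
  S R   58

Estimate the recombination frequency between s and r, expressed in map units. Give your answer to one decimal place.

The two most frequent classes, S r (521) and s R (529), are the parental types, so the F1 was S r / s R.
The recombinant classes are S R and s r: 58 + 65 = 123.
Recombination frequency = 123/1173 = 0.1049 ≈ 10.5%, i.e. 10.5 map units.

10.5 map units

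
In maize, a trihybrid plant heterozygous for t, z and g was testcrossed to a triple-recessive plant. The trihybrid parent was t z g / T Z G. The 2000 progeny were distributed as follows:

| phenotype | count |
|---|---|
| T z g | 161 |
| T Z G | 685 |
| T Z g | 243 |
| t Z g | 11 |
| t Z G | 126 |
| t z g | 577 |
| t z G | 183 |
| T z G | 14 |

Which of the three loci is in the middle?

z

The two rarest classes, t Z g and T z G, are the double crossovers. Comparing them with the parentals, only the z allele has switched, so z is the middle locus and the order is t – z – g.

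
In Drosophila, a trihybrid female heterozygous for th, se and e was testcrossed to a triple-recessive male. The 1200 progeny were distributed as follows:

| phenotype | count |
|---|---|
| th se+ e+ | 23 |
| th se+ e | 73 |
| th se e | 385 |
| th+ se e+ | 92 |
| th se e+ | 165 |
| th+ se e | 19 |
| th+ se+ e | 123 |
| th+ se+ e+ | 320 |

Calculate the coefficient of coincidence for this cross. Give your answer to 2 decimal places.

The two most frequent reciprocal classes, th se e and th+ se+ e+, are the parental types, so the F1 was th se e / th+ se+ e+.
The two rarest classes, th+ se e and th se+ e+, are the double crossovers. Comparing them with the parentals, only the th allele has switched, so th is the middle locus and the order is e – th – se.
e–th: (288 + 42)/1200 = 0.2750; th–se: (165 + 42)/1200 = 0.1725.
Expected DCO frequency = 0.2750 × 0.1725 ≈ 0.04744; observed = 42/1200 ≈ 0.03500.
Coefficient of coincidence = 0.03500/0.04744 ≈ 0.74.

0.74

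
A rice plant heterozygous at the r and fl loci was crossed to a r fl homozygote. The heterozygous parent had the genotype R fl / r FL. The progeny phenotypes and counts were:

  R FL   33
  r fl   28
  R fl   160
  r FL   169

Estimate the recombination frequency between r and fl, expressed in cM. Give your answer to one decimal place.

15.6 cM

The recombinant classes are R FL and r fl: 33 + 28 = 61.
Recombination frequency = 61/390 = 0.1564 ≈ 15.6%, i.e. 15.6 cM.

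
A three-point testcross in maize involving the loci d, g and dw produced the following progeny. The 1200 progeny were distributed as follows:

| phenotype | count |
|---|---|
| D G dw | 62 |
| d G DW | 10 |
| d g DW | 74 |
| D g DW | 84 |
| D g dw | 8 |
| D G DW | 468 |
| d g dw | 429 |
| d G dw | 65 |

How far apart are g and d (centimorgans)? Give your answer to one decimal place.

The two most frequent reciprocal classes, d g dw and D G DW, are the parental types, so the F1 was d g dw / D G DW.
The two rarest classes, D g dw and d G DW, are the double crossovers. Comparing them with the parentals, only the d allele has switched, so d is the middle locus and the order is g – d – dw.
Crossovers in the g–d interval produce the single-crossover classes d G dw and D g DW (65 + 84 = 149) plus the double crossovers (18).
RF(g–d) = (149 + 18) / 1200 = 167/1200 = 0.1392 → 13.9 centimorgans.

13.9 centimorgans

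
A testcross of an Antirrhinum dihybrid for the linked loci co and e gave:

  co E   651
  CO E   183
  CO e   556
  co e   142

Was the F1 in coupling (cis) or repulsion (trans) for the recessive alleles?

The two most frequent classes are CO e (556) and co E (651); these are the parental (non-recombinant) types.
So the F1 carried CO e on one chromosome and co E on the other — the recessive alleles are on opposite chromosomes (trans / repulsion).

trans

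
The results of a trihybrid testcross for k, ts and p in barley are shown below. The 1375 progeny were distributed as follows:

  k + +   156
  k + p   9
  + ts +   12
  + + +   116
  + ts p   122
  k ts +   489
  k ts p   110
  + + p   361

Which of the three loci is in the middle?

The two most frequent reciprocal classes, + + p and k ts +, are the parental types, so the F1 was + + p / k ts +.
The two rarest classes, k + p and + ts +, are the double crossovers. Comparing them with the parentals, only the k allele has switched, so k is the middle locus and the order is ts – k – p.

k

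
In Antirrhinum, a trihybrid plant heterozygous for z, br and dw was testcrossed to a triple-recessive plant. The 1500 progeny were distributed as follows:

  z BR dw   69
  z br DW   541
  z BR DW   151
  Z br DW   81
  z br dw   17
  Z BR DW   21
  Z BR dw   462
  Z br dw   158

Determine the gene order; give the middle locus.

dw

The two most frequent reciprocal classes, Z BR dw and z br DW, are the parental types, so the F1 was Z BR dw / z br DW.
The two rarest classes, Z BR DW and z br dw, are the double crossovers. Comparing them with the parentals, only the dw allele has switched, so dw is the middle locus and the order is z – dw – br.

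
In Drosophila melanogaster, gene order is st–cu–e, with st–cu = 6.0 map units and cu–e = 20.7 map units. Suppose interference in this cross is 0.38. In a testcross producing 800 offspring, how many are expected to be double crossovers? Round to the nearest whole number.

Map distances give recombination frequencies of 0.060 and 0.207 for the two intervals.
With interference 0.38 (so coincidence = 0.62), expected double-crossover frequency = 0.060 × 0.207 × 0.62 = 0.00770.
Expected number = 0.00770 × 800 = 6.16 ≈ 6.

6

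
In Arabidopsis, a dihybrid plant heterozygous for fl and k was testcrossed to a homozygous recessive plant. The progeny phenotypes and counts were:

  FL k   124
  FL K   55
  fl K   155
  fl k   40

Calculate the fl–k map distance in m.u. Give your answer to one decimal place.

The two most frequent classes, FL k (124) and fl K (155), are the parental types, so the F1 was FL k / fl K.
The recombinant classes are FL K and fl k: 55 + 40 = 95.
Recombination frequency = 95/374 = 0.2540 ≈ 25.4%, i.e. 25.4 m.u.

25.4 m.u.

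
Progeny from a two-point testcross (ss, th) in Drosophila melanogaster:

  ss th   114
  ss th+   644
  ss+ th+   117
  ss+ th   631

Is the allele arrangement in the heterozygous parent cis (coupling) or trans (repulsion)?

The two most frequent classes are ss+ th (631) and ss th+ (644); these are the parental (non-recombinant) types.
So the F1 carried ss+ th on one chromosome and ss th+ on the other — the recessive alleles are on opposite chromosomes (trans / repulsion).

trans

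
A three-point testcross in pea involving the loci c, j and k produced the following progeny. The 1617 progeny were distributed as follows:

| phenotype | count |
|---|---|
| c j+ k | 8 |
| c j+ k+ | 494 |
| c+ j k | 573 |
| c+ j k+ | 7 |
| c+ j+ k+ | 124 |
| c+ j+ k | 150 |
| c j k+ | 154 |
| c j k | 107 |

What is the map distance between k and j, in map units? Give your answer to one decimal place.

The two most frequent reciprocal classes, c+ j k and c j+ k+, are the parental types, so the F1 was c+ j k / c j+ k+.
The two rarest classes, c+ j k+ and c j+ k, are the double crossovers. Comparing them with the parentals, only the k allele has switched, so k is the middle locus and the order is c – k – j.
Crossovers in the k–j interval produce the single-crossover classes c+ j+ k and c j k+ (150 + 154 = 304) plus the double crossovers (15).
RF(k–j) = (304 + 15) / 1617 = 319/1617 = 0.1973 → 19.7 map units.

19.7 map units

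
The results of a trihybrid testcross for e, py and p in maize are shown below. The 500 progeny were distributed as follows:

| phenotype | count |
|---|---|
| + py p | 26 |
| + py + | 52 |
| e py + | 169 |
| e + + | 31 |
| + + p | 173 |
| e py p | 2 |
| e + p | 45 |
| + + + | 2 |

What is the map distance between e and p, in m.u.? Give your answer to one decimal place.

20.2 m.u.

The two most frequent reciprocal classes, e py + and + + p, are the parental types, so the F1 was e py + / + + p.
The two rarest classes, e py p and + + +, are the double crossovers. Comparing them with the parentals, only the p allele has switched, so p is the middle locus and the order is e – p – py.
Crossovers in the e–p interval produce the single-crossover classes + py + and e + p (52 + 45 = 97) plus the double crossovers (4).
RF(e–p) = (97 + 4) / 500 = 101/500 = 0.2020 → 20.2 m.u.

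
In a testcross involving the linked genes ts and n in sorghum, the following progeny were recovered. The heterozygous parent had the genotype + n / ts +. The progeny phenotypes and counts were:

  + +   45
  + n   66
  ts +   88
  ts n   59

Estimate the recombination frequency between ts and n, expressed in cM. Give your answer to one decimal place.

The recombinant classes are + + and ts n: 45 + 59 = 104.
Recombination frequency = 104/258 = 0.4031 ≈ 40.3%, i.e. 40.3 cM.

40.3 cM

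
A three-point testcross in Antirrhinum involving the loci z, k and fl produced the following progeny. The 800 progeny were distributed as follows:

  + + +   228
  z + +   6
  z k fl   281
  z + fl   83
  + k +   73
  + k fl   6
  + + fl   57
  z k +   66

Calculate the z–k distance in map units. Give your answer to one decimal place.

The two most frequent reciprocal classes, z k fl and + + +, are the parental types, so the F1 was z k fl / + + +.
The two rarest classes, + k fl and z + +, are the double crossovers. Comparing them with the parentals, only the z allele has switched, so z is the middle locus and the order is fl – z – k.
Crossovers in the z–k interval produce the single-crossover classes z + fl and + k + (83 + 73 = 156) plus the double crossovers (12).
RF(z–k) = (156 + 12) / 800 = 168/800 = 0.2100 → 21.0 map units.

21.0 map units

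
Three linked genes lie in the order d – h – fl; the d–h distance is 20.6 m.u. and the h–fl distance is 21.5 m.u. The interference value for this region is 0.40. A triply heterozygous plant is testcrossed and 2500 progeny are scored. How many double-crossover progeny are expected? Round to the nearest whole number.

66

Map distances give recombination frequencies of 0.206 and 0.215 for the two intervals.
With interference 0.40 (so coincidence = 0.60), expected double-crossover frequency = 0.206 × 0.215 × 0.60 = 0.02657.
Expected number = 0.02657 × 2500 = 66.44 ≈ 66.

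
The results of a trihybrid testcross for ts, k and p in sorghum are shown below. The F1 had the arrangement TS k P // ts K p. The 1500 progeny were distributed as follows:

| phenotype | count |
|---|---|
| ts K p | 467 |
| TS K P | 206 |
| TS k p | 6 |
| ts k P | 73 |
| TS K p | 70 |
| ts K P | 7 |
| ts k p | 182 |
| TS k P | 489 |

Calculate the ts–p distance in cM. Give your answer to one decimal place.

10.4 cM

The two rarest classes, TS k p and ts K P, are the double crossovers. Comparing them with the parentals, only the p allele has switched, so p is the middle locus and the order is k – p – ts.
Crossovers in the p–ts interval produce the single-crossover classes ts k P and TS K p (73 + 70 = 143) plus the double crossovers (13).
RF(p–ts) = (143 + 13) / 1500 = 156/1500 = 0.1040 → 10.4 cM.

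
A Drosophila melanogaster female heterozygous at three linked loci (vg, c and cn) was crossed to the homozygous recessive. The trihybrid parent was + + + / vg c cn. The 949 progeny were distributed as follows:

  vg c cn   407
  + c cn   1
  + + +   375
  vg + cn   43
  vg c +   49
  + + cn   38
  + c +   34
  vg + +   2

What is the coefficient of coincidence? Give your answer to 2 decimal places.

The two rarest classes, vg + + and + c cn, are the double crossovers. Comparing them with the parentals, only the vg allele has switched, so vg is the middle locus and the order is cn – vg – c.
cn–vg: (87 + 3)/949 = 0.0948; vg–c: (77 + 3)/949 = 0.0843.
Expected DCO frequency = 0.0948 × 0.0843 ≈ 0.00799; observed = 3/949 ≈ 0.00316.
Coefficient of coincidence = 0.00316/0.00799 ≈ 0.40.

0.40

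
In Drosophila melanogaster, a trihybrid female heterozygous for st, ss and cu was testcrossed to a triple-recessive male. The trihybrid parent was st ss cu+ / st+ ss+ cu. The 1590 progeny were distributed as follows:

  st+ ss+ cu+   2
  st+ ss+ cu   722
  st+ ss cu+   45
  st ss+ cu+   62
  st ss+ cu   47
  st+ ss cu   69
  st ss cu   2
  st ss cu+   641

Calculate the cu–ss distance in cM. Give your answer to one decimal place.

The two rarest classes, st ss cu and st+ ss+ cu+, are the double crossovers. Comparing them with the parentals, only the cu allele has switched, so cu is the middle locus and the order is st – cu – ss.
Crossovers in the cu–ss interval produce the single-crossover classes st ss+ cu+ and st+ ss cu (62 + 69 = 131) plus the double crossovers (4).
RF(cu–ss) = (131 + 4) / 1590 = 135/1590 = 0.0849 → 8.5 cM.

8.5 cM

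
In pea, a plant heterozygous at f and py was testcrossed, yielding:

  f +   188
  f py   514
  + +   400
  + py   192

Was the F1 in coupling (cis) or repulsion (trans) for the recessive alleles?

The two most frequent classes are + + (400) and f py (514); these are the parental (non-recombinant) types.
So the F1 carried + + on one chromosome and f py on the other — the recessive alleles are on the same chromosome (cis / coupling).

cis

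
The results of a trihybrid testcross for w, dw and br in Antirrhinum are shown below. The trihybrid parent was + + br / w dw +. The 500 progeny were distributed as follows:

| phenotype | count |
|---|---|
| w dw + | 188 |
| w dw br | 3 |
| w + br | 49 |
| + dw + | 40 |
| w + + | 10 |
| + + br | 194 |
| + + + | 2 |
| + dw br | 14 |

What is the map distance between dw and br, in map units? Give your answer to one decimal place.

The two rarest classes, + + + and w dw br, are the double crossovers. Comparing them with the parentals, only the br allele has switched, so br is the middle locus and the order is w – br – dw.
Crossovers in the br–dw interval produce the single-crossover classes + dw br and w + + (14 + 10 = 24) plus the double crossovers (5).
RF(br–dw) = (24 + 5) / 500 = 29/500 = 0.0580 → 5.8 map units.

5.8 map units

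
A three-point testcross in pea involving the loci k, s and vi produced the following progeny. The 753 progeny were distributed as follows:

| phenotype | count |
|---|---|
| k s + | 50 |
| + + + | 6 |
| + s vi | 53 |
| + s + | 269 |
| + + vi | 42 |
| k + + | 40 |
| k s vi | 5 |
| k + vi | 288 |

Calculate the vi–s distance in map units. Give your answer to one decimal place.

13.8 map units

The two most frequent reciprocal classes, + s + and k + vi, are the parental types, so the F1 was + s + / k + vi.
The two rarest classes, + + + and k s vi, are the double crossovers. Comparing them with the parentals, only the s allele has switched, so s is the middle locus and the order is k – s – vi.
Crossovers in the s–vi interval produce the single-crossover classes + s vi and k + + (53 + 40 = 93) plus the double crossovers (11).
RF(s–vi) = (93 + 11) / 753 = 104/753 = 0.1381 → 13.8 map units.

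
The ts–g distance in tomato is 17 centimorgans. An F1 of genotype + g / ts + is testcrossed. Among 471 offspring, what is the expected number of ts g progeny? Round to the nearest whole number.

A map distance of 17 centimorgans corresponds to a recombination frequency of 0.170.
The F1 is + g / ts +, so ts g is a recombinant gamete class with expected frequency r/2 = 0.170/2 = 0.0850.
Expected number = 0.0850 × 471 = 40.04 ≈ 40.

40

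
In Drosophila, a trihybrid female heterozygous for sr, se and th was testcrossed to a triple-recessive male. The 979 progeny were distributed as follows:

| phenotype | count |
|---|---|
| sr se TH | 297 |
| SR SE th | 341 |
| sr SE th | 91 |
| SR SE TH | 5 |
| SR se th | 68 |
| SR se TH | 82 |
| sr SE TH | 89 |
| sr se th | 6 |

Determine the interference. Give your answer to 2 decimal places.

0.65

The two most frequent reciprocal classes, SR SE th and sr se TH, are the parental types, so the F1 was SR SE th / sr se TH.
The two rarest classes, SR SE TH and sr se th, are the double crossovers. Comparing them with the parentals, only the th allele has switched, so th is the middle locus and the order is sr – th – se.
sr–th: (173 + 11)/979 = 0.1879; th–se: (157 + 11)/979 = 0.1716.
Expected DCO frequency = 0.1879 × 0.1716 ≈ 0.03224; observed = 11/979 ≈ 0.01124.
Coefficient of coincidence = 0.01124/0.03224 ≈ 0.35; interference = 1 − 0.35 = 0.65.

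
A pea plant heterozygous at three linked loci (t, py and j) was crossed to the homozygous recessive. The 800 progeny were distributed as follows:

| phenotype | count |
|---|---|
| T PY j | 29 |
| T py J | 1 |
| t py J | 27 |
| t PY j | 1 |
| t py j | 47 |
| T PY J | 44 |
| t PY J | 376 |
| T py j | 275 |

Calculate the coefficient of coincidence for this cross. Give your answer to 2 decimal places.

The two most frequent reciprocal classes, T py j and t PY J, are the parental types, so the F1 was T py j / t PY J.
The two rarest classes, T py J and t PY j, are the double crossovers. Comparing them with the parentals, only the j allele has switched, so j is the middle locus and the order is t – j – py.
t–j: (91 + 2)/800 = 0.1163; j–py: (56 + 2)/800 = 0.0725.
Expected DCO frequency = 0.1163 × 0.0725 ≈ 0.00843; observed = 2/800 ≈ 0.00250.
Coefficient of coincidence = 0.00250/0.00843 ≈ 0.30.

0.30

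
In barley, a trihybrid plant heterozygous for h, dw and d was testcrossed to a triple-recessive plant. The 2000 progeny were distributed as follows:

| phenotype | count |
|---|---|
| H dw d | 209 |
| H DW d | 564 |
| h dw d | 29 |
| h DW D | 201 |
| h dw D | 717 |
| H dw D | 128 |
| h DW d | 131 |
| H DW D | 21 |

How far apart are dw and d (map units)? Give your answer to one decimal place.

23.0 map units

The two most frequent reciprocal classes, H DW d and h dw D, are the parental types, so the F1 was H DW d / h dw D.
The two rarest classes, H DW D and h dw d, are the double crossovers. Comparing them with the parentals, only the d allele has switched, so d is the middle locus and the order is dw – d – h.
Crossovers in the dw–d interval produce the single-crossover classes H dw d and h DW D (209 + 201 = 410) plus the double crossovers (50).
RF(dw–d) = (410 + 50) / 2000 = 460/2000 = 0.2300 → 23.0 map units.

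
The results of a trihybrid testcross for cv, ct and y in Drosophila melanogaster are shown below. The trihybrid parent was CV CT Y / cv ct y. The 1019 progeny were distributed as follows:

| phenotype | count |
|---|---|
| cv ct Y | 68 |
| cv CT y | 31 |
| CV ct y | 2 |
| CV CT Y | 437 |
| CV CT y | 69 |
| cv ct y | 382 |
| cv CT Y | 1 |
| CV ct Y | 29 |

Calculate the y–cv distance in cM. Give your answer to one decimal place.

The two rarest classes, cv CT Y and CV ct y, are the double crossovers. Comparing them with the parentals, only the cv allele has switched, so cv is the middle locus and the order is ct – cv – y.
Crossovers in the cv–y interval produce the single-crossover classes CV CT y and cv ct Y (69 + 68 = 137) plus the double crossovers (3).
RF(cv–y) = (137 + 3) / 1019 = 140/1019 = 0.1374 → 13.7 cM.

13.7 cM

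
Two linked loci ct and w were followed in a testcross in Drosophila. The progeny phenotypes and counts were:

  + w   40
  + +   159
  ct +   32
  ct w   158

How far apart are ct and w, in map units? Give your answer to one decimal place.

The two most frequent classes, + + (159) and ct w (158), are the parental types, so the F1 was + + / ct w.
The recombinant classes are + w and ct +: 40 + 32 = 72.
Recombination frequency = 72/389 = 0.1851 ≈ 18.5%, i.e. 18.5 map units.

18.5 map units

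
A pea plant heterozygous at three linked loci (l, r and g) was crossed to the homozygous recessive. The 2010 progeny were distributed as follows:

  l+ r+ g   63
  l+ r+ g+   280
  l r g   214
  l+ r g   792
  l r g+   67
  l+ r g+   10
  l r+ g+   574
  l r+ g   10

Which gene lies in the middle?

g

The two most frequent reciprocal classes, l+ r g and l r+ g+, are the parental types, so the F1 was l+ r g / l r+ g+.
The two rarest classes, l+ r g+ and l r+ g, are the double crossovers. Comparing them with the parentals, only the g allele has switched, so g is the middle locus and the order is l – g – r.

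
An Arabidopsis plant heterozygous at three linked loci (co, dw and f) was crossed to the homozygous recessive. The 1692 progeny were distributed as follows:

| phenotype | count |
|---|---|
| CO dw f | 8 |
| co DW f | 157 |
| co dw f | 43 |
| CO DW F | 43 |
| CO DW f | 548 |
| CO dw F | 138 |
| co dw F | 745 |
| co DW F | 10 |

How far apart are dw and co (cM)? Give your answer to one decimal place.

18.5 cM

The two most frequent reciprocal classes, co dw F and CO DW f, are the parental types, so the F1 was co dw F / CO DW f.
The two rarest classes, co DW F and CO dw f, are the double crossovers. Comparing them with the parentals, only the dw allele has switched, so dw is the middle locus and the order is f – dw – co.
Crossovers in the dw–co interval produce the single-crossover classes CO dw F and co DW f (138 + 157 = 295) plus the double crossovers (18).
RF(dw–co) = (295 + 18) / 1692 = 313/1692 = 0.1850 → 18.5 cM.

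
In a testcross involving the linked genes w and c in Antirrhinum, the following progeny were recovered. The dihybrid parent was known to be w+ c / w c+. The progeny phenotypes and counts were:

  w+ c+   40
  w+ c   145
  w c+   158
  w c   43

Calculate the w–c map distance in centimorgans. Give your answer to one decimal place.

21.5 centimorgans

The recombinant classes are w+ c+ and w c: 40 + 43 = 83.
Recombination frequency = 83/386 = 0.2150 ≈ 21.5%, i.e. 21.5 centimorgans.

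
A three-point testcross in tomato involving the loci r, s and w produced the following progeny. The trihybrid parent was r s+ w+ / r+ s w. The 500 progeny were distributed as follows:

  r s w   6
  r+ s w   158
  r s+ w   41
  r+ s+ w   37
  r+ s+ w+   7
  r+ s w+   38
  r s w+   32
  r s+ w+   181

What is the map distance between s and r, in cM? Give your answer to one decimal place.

The two rarest classes, r+ s+ w+ and r s w, are the double crossovers. Comparing them with the parentals, only the r allele has switched, so r is the middle locus and the order is s – r – w.
Crossovers in the s–r interval produce the single-crossover classes r s w+ and r+ s+ w (32 + 37 = 69) plus the double crossovers (13).
RF(s–r) = (69 + 13) / 500 = 82/500 = 0.1640 → 16.4 cM.

16.4 cM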